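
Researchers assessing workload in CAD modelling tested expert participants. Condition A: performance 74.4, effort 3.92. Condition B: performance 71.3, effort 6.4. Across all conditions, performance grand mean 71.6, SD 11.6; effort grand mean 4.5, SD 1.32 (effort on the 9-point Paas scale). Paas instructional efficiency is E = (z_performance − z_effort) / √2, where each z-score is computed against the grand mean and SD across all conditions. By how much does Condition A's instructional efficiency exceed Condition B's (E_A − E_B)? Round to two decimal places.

Condition A: z_P = (74.4 − 71.6)/11.6 = 0.2414; z_E = (3.92 − 4.5)/1.32 = -0.4394; E_A = (0.2414 − (-0.4394))/√2 = 0.4814.
Condition B: z_P = (71.3 − 71.6)/11.6 = -0.0259; z_E = (6.4 − 4.5)/1.32 = 1.4394; E_B = (-0.0259 − 1.4394)/√2 = -1.0361.
E_A − E_B = 0.4814 − (-1.0361) = 1.5175 ≈ 1.52.

1.52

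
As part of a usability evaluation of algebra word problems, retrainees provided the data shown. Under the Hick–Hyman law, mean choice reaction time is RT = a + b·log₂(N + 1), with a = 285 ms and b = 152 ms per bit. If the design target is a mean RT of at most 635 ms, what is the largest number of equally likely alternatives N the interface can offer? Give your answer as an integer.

Set 285 + 152·log₂(N + 1) ≤ 635.
log₂(N + 1) ≤ (635 − 285) / 152 = 2.3026.
N + 1 ≤ 2^2.3026 = 4.9335.
N ≤ 3.9335, so the largest integer N is 3.

3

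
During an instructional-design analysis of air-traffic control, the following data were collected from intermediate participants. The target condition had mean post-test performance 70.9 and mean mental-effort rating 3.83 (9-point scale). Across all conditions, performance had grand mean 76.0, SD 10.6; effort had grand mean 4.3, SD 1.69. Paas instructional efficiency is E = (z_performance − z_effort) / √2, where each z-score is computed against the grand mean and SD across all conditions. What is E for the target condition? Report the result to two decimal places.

-0.14

z_performance = (70.9 − 76.0) / 10.6 = -5.1000 / 10.6 = -0.4811.
z_effort = (3.83 − 4.3) / 1.69 = -0.4700 / 1.69 = -0.2781.
z_P − z_E = -0.4811 − (-0.2781) = -0.2030.
E = -0.2030 / √2 = -0.2030 / 1.41421 = -0.1435 ≈ -0.14.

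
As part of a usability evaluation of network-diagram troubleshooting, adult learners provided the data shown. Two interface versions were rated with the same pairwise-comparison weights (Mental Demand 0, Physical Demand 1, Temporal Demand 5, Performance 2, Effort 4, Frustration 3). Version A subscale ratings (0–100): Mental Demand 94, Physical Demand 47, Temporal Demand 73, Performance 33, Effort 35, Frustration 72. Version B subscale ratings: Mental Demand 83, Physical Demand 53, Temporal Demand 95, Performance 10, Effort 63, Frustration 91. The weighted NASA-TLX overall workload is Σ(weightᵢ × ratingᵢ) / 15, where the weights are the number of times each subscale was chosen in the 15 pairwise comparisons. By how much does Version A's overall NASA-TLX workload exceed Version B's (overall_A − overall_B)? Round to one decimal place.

Version A weighted sum = 0·94 + 1·47 + 5·73 + 2·33 + 4·35 + 3·72 = 0 + 47 + 365 + 66 + 140 + 216 = 834; overall_A = 834/15 = 55.6000.
Version B weighted sum = 0·83 + 1·53 + 5·95 + 2·10 + 4·63 + 3·91 = 0 + 53 + 475 + 20 + 252 + 273 = 1073; overall_B = 1073/15 = 71.5333.
Difference = 55.6000 − 71.5333 = -15.9333 ≈ -15.9.

-15.9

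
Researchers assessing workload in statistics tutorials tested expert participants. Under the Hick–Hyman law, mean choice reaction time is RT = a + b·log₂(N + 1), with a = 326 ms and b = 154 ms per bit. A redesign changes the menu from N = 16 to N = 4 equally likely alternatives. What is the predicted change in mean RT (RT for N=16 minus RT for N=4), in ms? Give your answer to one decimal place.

RT(16) = 326 + 154·log₂(17) = 326 + 154·4.0875 = 955.4750 ms.
RT(4) = 326 + 154·log₂(5) = 326 + 154·2.3219 = 683.5726 ms.
Difference = 955.4750 − 683.5726 = 271.9024 ≈ 271.9 ms.

271.9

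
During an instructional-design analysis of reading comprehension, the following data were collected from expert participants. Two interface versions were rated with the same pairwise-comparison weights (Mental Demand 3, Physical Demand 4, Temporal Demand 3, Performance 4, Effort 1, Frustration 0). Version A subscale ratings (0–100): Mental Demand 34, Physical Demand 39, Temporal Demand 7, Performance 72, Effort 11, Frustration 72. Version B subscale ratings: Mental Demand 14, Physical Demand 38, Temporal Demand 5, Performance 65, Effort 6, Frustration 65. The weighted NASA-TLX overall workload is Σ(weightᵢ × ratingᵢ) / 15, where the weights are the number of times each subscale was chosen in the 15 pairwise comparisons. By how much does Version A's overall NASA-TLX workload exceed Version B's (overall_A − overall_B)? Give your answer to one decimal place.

Version A weighted sum = 3·34 + 4·39 + 3·7 + 4·72 + 1·11 + 0·72 = 102 + 156 + 21 + 288 + 11 + 0 = 578; overall_A = 578/15 = 38.5333.
Version B weighted sum = 3·14 + 4·38 + 3·5 + 4·65 + 1·6 + 0·65 = 42 + 152 + 15 + 260 + 6 + 0 = 475; overall_B = 475/15 = 31.6667.
Difference = 38.5333 − 31.6667 = 6.8666 ≈ 6.9.

6.9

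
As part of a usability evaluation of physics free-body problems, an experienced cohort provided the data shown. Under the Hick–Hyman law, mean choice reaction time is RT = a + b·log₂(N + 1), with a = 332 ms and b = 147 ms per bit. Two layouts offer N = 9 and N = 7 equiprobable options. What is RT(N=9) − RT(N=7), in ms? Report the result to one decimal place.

RT(9) = 332 + 147·log₂(10) = 332 + 147·3.3219 = 820.3193 ms.
RT(7) = 332 + 147·log₂(8) = 332 + 147·3.0000 = 773.0000 ms.
Difference = 820.3193 − 773.0000 = 47.3193 ≈ 47.3 ms.

47.3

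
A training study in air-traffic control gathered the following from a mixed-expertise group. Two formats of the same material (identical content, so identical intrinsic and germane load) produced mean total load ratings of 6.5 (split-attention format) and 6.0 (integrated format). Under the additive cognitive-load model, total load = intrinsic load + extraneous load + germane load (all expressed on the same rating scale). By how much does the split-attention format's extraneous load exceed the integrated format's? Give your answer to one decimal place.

0.5

Intrinsic and germane load are equal across formats, so the difference in total load equals the difference in extraneous load.
Extraneous-load difference = 6.5 − 6.0 = 0.5.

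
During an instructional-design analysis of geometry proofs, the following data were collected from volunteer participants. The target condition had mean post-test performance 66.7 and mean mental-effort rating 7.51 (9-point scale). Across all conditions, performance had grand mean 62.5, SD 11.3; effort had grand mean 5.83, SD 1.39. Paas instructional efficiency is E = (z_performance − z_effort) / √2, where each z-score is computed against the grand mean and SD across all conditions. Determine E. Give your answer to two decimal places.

z_performance = (66.7 − 62.5) / 11.3 = 4.2000 / 11.3 = 0.3717.
z_effort = (7.51 − 5.83) / 1.39 = 1.6800 / 1.39 = 1.2086.
z_P − z_E = 0.3717 − 1.2086 = -0.8369.
E = -0.8369 / √2 = -0.8369 / 1.41421 = -0.5918 ≈ -0.59.

-0.59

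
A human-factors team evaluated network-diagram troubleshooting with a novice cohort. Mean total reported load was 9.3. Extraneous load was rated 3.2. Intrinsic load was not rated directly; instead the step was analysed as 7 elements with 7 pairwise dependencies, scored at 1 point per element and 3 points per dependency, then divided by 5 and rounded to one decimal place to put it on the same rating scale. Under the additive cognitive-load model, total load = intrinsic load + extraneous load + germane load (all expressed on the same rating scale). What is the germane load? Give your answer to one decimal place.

0.5

Intrinsic (element-interactivity): (7 × 1 + 7 × 3) / 5 = 28 / 5 = 5.6000 → 5.6.
germane load = total − intrinsic − extraneous
             = 9.3 − 5.6 − 3.2 = 0.5.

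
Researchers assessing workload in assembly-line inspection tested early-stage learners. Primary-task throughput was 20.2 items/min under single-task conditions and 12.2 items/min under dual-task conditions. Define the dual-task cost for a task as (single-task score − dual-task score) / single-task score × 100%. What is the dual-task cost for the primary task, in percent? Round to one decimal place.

Cost = (20.2 − 12.2) / 20.2 × 100%
     = 8.0000 / 20.2 × 100% = 39.6040%.
≈ 39.6%.

39.6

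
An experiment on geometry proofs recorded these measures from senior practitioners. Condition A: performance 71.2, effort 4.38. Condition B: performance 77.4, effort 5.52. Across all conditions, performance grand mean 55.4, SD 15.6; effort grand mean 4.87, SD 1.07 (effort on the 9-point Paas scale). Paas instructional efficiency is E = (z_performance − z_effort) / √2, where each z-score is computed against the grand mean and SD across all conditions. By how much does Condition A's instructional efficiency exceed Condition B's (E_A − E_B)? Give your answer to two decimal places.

0.47

Condition A: z_P = (71.2 − 55.4)/15.6 = 1.0128; z_E = (4.38 − 4.87)/1.07 = -0.4579; E_A = (1.0128 − (-0.4579))/√2 = 1.0399.
Condition B: z_P = (77.4 − 55.4)/15.6 = 1.4103; z_E = (5.52 − 4.87)/1.07 = 0.6075; E_B = (1.4103 − 0.6075)/√2 = 0.5677.
E_A − E_B = 1.0399 − 0.5677 = 0.4722 ≈ 0.47.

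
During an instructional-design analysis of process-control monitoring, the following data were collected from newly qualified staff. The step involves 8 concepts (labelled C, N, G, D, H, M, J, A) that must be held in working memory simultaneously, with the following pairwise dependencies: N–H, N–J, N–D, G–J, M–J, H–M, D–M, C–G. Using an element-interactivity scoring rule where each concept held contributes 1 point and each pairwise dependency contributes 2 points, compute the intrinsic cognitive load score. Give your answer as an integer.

Count of concepts held simultaneously: 8.
Count of pairwise dependencies listed: 8.
Element contribution: 8 × 1 = 8.
Interaction contribution: 8 × 2 = 16.
Intrinsic load = 8 + 16 = 24.

24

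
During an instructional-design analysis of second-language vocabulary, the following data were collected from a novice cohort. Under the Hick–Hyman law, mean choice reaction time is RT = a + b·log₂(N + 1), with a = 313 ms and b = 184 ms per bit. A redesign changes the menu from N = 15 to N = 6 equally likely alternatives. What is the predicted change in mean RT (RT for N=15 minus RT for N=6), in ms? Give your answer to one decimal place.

RT(15) = 313 + 184·log₂(16) = 313 + 184·4.0000 = 1049.0000 ms.
RT(6) = 313 + 184·log₂(7) = 313 + 184·2.8074 = 829.5616 ms.
Difference = 1049.0000 − 829.5616 = 219.4384 ≈ 219.4 ms.

219.4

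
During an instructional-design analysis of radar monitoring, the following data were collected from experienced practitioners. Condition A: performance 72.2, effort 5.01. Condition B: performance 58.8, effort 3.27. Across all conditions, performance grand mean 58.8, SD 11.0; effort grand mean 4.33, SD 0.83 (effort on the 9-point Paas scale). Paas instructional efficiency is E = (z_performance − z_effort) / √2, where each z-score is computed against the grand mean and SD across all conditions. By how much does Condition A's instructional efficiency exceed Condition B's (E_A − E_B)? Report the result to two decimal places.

Condition A: z_P = (72.2 − 58.8)/11.0 = 1.2182; z_E = (5.01 − 4.33)/0.83 = 0.8193; E_A = (1.2182 − 0.8193)/√2 = 0.2821.
Condition B: z_P = (58.8 − 58.8)/11.0 = 0.0000; z_E = (3.27 − 4.33)/0.83 = -1.2771; E_B = (0.0000 − (-1.2771))/√2 = 0.9030.
E_A − E_B = 0.2821 − 0.9030 = -0.6209 ≈ -0.62.

-0.62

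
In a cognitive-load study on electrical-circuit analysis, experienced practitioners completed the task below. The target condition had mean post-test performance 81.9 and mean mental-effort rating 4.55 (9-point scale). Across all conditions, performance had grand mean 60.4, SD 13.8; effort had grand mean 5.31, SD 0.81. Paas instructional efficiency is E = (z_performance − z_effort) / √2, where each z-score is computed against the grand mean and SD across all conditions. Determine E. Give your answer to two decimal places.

z_performance = (81.9 − 60.4) / 13.8 = 21.5000 / 13.8 = 1.5580.
z_effort = (4.55 − 5.31) / 0.81 = -0.7600 / 0.81 = -0.9383.
z_P − z_E = 1.5580 − (-0.9383) = 2.4963.
E = 2.4963 / √2 = 2.4963 / 1.41421 = 1.7652 ≈ 1.77.

1.77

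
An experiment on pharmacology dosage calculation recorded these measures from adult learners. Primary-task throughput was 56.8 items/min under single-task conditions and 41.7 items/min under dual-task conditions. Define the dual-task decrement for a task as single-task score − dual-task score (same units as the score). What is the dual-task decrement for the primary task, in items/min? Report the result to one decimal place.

15.1

Decrement = 56.8 − 41.7 = 15.1000 items/min ≈ 15.1 items/min.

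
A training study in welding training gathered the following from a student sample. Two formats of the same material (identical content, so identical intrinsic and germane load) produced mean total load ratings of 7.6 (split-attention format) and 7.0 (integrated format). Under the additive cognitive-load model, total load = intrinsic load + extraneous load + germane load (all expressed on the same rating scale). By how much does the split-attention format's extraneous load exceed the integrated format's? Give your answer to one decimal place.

0.6

Intrinsic and germane load are equal across formats, so the difference in total load equals the difference in extraneous load.
Extraneous-load difference = 7.6 − 7.0 = 0.6.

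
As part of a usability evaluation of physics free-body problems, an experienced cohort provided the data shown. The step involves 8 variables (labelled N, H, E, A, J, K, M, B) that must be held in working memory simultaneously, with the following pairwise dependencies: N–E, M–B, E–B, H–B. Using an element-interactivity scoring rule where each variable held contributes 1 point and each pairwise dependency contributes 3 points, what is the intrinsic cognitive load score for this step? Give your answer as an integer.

Count of variables held simultaneously: 8.
Count of pairwise dependencies listed: 4.
Element contribution: 8 × 1 = 8.
Interaction contribution: 4 × 3 = 12.
Intrinsic load = 8 + 12 = 20.

20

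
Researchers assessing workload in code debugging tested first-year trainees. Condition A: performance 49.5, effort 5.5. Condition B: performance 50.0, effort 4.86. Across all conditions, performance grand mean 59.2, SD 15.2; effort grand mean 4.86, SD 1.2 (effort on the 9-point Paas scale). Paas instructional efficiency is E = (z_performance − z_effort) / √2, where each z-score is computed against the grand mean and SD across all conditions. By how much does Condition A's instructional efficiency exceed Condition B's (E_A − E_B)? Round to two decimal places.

-0.40

Condition A: z_P = (49.5 − 59.2)/15.2 = -0.6382; z_E = (5.5 − 4.86)/1.2 = 0.5333; E_A = (-0.6382 − 0.5333)/√2 = -0.8284.
Condition B: z_P = (50.0 − 59.2)/15.2 = -0.6053; z_E = (4.86 − 4.86)/1.2 = 0.0000; E_B = (-0.6053 − 0.0000)/√2 = -0.4280.
E_A − E_B = -0.8284 − (-0.4280) = -0.4004 ≈ -0.40.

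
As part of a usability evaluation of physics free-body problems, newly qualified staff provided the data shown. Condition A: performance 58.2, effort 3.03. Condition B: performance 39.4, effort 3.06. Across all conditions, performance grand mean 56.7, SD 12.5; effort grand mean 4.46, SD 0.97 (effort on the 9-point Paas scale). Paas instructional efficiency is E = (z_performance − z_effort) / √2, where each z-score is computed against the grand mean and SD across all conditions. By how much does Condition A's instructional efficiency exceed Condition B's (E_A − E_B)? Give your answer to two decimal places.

1.09

Condition A: z_P = (58.2 − 56.7)/12.5 = 0.1200; z_E = (3.03 − 4.46)/0.97 = -1.4742; E_A = (0.1200 − (-1.4742))/√2 = 1.1273.
Condition B: z_P = (39.4 − 56.7)/12.5 = -1.3840; z_E = (3.06 − 4.46)/0.97 = -1.4433; E_B = (-1.3840 − (-1.4433))/√2 = 0.0419.
E_A − E_B = 1.1273 − 0.0419 = 1.0854 ≈ 1.09.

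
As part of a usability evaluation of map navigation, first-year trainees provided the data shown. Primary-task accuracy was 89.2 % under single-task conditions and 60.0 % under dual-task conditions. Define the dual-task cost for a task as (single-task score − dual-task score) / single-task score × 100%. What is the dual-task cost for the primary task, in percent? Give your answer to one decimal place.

32.7

Cost = (89.2 − 60.0) / 89.2 × 100%
     = 29.2000 / 89.2 × 100% = 32.7354%.
≈ 32.7%.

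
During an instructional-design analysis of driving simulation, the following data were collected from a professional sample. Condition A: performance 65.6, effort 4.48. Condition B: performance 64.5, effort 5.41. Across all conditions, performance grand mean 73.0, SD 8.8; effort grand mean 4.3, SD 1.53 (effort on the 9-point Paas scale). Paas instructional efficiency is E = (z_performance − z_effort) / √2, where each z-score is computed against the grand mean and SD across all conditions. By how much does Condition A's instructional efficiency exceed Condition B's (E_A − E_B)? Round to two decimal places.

0.52

Condition A: z_P = (65.6 − 73.0)/8.8 = -0.8409; z_E = (4.48 − 4.3)/1.53 = 0.1176; E_A = (-0.8409 − 0.1176)/√2 = -0.6778.
Condition B: z_P = (64.5 − 73.0)/8.8 = -0.9659; z_E = (5.41 − 4.3)/1.53 = 0.7255; E_B = (-0.9659 − 0.7255)/√2 = -1.1960.
E_A − E_B = -0.6778 − (-1.1960) = 0.5182 ≈ 0.52.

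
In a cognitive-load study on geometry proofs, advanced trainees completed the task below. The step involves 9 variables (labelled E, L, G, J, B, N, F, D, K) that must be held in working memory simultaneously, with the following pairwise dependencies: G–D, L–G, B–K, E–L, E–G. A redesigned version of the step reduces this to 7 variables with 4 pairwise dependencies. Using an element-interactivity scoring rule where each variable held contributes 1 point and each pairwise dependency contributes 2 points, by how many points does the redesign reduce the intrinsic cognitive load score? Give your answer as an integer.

4

Original: 9 × 1 + 5 × 2 = 9 + 10 = 19.
Redesigned: 7 × 1 + 4 × 2 = 7 + 8 = 15.
Reduction = 19 − 15 = 4.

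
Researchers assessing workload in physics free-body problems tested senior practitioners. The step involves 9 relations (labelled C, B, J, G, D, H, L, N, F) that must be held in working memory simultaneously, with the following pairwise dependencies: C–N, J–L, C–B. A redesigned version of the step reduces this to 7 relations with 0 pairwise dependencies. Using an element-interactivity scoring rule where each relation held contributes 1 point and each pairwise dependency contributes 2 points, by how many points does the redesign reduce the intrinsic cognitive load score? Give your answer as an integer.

8

Original: 9 × 1 + 3 × 2 = 9 + 6 = 15.
Redesigned: 7 × 1 + 0 × 2 = 7 + 0 = 7.
Reduction = 15 − 7 = 8.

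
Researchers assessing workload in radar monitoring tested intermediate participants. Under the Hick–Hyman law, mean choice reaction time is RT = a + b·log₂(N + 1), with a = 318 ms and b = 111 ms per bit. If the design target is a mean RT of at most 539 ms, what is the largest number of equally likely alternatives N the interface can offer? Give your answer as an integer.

Set 318 + 111·log₂(N + 1) ≤ 539.
log₂(N + 1) ≤ (539 − 318) / 111 = 1.9910.
N + 1 ≤ 2^1.9910 = 3.9751.
N ≤ 2.9751, so the largest integer N is 2.

2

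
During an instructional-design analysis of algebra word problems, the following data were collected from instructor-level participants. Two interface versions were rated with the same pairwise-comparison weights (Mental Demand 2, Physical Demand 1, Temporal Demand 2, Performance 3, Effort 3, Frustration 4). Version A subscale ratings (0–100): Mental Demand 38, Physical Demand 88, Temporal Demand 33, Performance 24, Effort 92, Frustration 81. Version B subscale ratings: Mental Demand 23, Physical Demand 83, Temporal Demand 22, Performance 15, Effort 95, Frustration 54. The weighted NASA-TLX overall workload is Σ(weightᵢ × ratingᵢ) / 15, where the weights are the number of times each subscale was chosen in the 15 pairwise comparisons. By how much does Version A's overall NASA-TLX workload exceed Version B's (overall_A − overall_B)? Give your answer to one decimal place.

Version A weighted sum = 2·38 + 1·88 + 2·33 + 3·24 + 3·92 + 4·81 = 76 + 88 + 66 + 72 + 276 + 324 = 902; overall_A = 902/15 = 60.1333.
Version B weighted sum = 2·23 + 1·83 + 2·22 + 3·15 + 3·95 + 4·54 = 46 + 83 + 44 + 45 + 285 + 216 = 719; overall_B = 719/15 = 47.9333.
Difference = 60.1333 − 47.9333 = 12.2000 ≈ 12.2.

12.2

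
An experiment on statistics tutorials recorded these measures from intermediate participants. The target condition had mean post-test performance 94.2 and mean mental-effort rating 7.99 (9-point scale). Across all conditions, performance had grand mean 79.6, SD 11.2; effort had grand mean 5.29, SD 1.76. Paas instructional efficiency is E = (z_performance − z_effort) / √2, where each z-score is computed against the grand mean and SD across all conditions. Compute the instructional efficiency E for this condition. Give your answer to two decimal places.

-0.16

z_performance = (94.2 − 79.6) / 11.2 = 14.6000 / 11.2 = 1.3036.
z_effort = (7.99 − 5.29) / 1.76 = 2.7000 / 1.76 = 1.5341.
z_P − z_E = 1.3036 − 1.5341 = -0.2305.
E = -0.2305 / √2 = -0.2305 / 1.41421 = -0.1630 ≈ -0.16.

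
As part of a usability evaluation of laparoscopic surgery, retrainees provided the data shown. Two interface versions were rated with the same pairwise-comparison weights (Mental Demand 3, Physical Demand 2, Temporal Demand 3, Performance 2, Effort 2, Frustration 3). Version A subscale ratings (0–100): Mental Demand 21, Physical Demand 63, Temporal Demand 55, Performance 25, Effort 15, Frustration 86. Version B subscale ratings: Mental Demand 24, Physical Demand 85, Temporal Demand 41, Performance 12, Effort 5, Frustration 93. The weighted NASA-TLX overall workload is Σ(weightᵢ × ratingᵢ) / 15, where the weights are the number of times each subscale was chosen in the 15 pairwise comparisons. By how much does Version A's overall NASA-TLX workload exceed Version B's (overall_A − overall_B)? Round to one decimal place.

Version A weighted sum = 3·21 + 2·63 + 3·55 + 2·25 + 2·15 + 3·86 = 63 + 126 + 165 + 50 + 30 + 258 = 692; overall_A = 692/15 = 46.1333.
Version B weighted sum = 3·24 + 2·85 + 3·41 + 2·12 + 2·5 + 3·93 = 72 + 170 + 123 + 24 + 10 + 279 = 678; overall_B = 678/15 = 45.2000.
Difference = 46.1333 − 45.2000 = 0.9333 ≈ 0.9.

0.9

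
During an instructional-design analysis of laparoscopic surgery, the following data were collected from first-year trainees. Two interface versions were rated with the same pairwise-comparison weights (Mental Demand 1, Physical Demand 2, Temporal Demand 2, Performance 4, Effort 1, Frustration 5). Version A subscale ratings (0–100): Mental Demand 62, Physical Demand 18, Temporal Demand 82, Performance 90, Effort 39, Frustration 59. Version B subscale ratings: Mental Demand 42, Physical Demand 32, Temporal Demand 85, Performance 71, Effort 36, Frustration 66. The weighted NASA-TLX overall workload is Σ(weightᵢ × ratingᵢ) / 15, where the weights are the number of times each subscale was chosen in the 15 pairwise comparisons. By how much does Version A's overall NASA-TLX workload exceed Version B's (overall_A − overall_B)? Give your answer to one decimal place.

Version A weighted sum = 1·62 + 2·18 + 2·82 + 4·90 + 1·39 + 5·59 = 62 + 36 + 164 + 360 + 39 + 295 = 956; overall_A = 956/15 = 63.7333.
Version B weighted sum = 1·42 + 2·32 + 2·85 + 4·71 + 1·36 + 5·66 = 42 + 64 + 170 + 284 + 36 + 330 = 926; overall_B = 926/15 = 61.7333.
Difference = 63.7333 − 61.7333 = 2.0000 ≈ 2.0.

2.0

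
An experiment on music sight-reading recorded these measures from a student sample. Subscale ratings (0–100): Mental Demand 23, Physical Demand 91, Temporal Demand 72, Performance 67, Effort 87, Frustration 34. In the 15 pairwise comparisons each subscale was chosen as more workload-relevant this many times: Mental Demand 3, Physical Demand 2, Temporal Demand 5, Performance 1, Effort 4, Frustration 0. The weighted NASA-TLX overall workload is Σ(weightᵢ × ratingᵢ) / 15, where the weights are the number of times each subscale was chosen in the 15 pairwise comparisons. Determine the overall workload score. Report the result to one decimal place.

68.4

The tallies are the weights (they sum to 15).
Weighted sum = 3·23 + 2·91 + 5·72 + 1·67 + 4·87 + 0·34
            = 69 + 182 + 360 + 67 + 348 + 0 = 1026.
Overall workload = 1026 / 15 = 68.4000 ≈ 68.4.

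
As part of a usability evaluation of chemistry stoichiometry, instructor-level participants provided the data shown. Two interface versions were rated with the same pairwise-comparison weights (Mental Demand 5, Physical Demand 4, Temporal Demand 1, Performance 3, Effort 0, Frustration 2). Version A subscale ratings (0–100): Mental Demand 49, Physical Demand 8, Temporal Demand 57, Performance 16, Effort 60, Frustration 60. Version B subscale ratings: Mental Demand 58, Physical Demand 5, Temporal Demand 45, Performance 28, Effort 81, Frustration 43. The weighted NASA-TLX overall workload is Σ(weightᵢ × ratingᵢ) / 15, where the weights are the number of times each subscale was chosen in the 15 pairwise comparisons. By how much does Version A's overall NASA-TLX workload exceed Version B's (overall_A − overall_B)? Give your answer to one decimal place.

Version A weighted sum = 5·49 + 4·8 + 1·57 + 3·16 + 0·60 + 2·60 = 245 + 32 + 57 + 48 + 0 + 120 = 502; overall_A = 502/15 = 33.4667.
Version B weighted sum = 5·58 + 4·5 + 1·45 + 3·28 + 0·81 + 2·43 = 290 + 20 + 45 + 84 + 0 + 86 = 525; overall_B = 525/15 = 35.0000.
Difference = 33.4667 − 35.0000 = -1.5333 ≈ -1.5.

-1.5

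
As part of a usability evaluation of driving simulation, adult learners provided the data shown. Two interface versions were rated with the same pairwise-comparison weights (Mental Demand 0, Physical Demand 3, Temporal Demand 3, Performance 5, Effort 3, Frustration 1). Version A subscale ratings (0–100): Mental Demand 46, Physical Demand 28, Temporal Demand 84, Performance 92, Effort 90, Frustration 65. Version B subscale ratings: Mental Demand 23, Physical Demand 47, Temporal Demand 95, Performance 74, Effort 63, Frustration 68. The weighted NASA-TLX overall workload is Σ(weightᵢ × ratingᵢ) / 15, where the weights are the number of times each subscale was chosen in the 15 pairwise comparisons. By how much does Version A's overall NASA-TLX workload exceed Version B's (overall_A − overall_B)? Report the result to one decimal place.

5.2

Version A weighted sum = 0·46 + 3·28 + 3·84 + 5·92 + 3·90 + 1·65 = 0 + 84 + 252 + 460 + 270 + 65 = 1131; overall_A = 1131/15 = 75.4000.
Version B weighted sum = 0·23 + 3·47 + 3·95 + 5·74 + 3·63 + 1·68 = 0 + 141 + 285 + 370 + 189 + 68 = 1053; overall_B = 1053/15 = 70.2000.
Difference = 75.4000 − 70.2000 = 5.2000 ≈ 5.2.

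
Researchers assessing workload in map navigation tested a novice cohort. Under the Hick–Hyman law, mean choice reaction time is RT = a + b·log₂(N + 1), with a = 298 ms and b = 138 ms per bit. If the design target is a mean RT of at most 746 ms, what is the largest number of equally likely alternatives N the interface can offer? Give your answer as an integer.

8

Set 298 + 138·log₂(N + 1) ≤ 746.
log₂(N + 1) ≤ (746 − 298) / 138 = 3.2464.
N + 1 ≤ 2^3.2464 = 9.4899.
N ≤ 8.4899, so the largest integer N is 8.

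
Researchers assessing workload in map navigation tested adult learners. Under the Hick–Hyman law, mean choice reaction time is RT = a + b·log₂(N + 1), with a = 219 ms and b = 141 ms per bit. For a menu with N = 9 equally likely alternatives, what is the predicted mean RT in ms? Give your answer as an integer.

687

log₂(9 + 1) = log₂(10) = 3.3219.
RT = 219 + 141 × 3.3219 = 219 + 468.3879 = 687.3879 ms.
≈ 687 ms.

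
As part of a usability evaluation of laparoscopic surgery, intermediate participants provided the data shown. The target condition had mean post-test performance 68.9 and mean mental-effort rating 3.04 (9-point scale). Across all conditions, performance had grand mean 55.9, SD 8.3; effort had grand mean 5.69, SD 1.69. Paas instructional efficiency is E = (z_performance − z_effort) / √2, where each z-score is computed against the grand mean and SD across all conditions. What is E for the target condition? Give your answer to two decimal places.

2.22

z_performance = (68.9 − 55.9) / 8.3 = 13.0000 / 8.3 = 1.5663.
z_effort = (3.04 − 5.69) / 1.69 = -2.6500 / 1.69 = -1.5680.
z_P − z_E = 1.5663 − (-1.5680) = 3.1343.
E = 3.1343 / √2 = 3.1343 / 1.41421 = 2.2163 ≈ 2.22.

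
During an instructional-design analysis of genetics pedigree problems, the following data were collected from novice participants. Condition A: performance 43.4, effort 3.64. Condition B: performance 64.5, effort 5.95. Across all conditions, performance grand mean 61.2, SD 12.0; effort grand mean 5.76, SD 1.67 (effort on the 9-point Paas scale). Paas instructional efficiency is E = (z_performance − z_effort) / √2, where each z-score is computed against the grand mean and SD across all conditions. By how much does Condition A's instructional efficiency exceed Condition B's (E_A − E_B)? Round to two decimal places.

Condition A: z_P = (43.4 − 61.2)/12.0 = -1.4833; z_E = (3.64 − 5.76)/1.67 = -1.2695; E_A = (-1.4833 − (-1.2695))/√2 = -0.1512.
Condition B: z_P = (64.5 − 61.2)/12.0 = 0.2750; z_E = (5.95 − 5.76)/1.67 = 0.1138; E_B = (0.2750 − 0.1138)/√2 = 0.1140.
E_A − E_B = -0.1512 − 0.1140 = -0.2652 ≈ -0.27.

-0.27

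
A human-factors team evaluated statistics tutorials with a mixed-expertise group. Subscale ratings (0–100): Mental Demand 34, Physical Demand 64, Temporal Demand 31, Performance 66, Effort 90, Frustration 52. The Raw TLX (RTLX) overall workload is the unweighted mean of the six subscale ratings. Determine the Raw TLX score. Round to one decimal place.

56.2

Sum of ratings = 34 + 64 + 31 + 66 + 90 + 52 = 337.
RTLX = 337 / 6 = 56.1667 ≈ 56.2.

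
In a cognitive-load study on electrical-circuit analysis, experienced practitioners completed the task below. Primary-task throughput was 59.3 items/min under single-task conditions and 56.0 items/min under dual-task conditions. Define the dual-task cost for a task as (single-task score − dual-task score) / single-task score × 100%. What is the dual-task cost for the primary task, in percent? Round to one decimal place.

5.6

Cost = (59.3 − 56.0) / 59.3 × 100%
     = 3.3000 / 59.3 × 100% = 5.5649%.
≈ 5.6%.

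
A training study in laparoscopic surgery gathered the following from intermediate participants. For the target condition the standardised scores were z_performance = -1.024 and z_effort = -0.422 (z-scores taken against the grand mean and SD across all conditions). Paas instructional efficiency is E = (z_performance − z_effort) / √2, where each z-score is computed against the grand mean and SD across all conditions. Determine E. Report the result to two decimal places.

-0.43

z_P − z_E = -1.024 − (-0.422) = -0.6020.
E = -0.6020 / √2 = -0.6020 / 1.41421 = -0.4257 ≈ -0.43.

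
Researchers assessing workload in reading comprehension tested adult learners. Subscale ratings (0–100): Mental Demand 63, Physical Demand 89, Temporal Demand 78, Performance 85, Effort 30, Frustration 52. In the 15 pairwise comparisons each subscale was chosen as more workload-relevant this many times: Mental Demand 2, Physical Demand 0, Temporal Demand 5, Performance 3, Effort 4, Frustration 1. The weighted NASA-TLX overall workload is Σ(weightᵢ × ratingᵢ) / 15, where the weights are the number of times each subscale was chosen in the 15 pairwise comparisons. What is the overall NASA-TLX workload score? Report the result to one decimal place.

62.9

The tallies are the weights (they sum to 15).
Weighted sum = 2·63 + 0·89 + 5·78 + 3·85 + 4·30 + 1·52
            = 126 + 0 + 390 + 255 + 120 + 52 = 943.
Overall workload = 943 / 15 = 62.8667 ≈ 62.9.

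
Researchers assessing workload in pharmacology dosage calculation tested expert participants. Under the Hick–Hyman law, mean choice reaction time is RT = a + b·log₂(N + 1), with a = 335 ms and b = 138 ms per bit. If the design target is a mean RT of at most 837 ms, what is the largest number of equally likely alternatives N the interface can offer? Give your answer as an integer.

Set 335 + 138·log₂(N + 1) ≤ 837.
log₂(N + 1) ≤ (837 − 335) / 138 = 3.6377.
N + 1 ≤ 2^3.6377 = 12.4468.
N ≤ 11.4468, so the largest integer N is 11.

11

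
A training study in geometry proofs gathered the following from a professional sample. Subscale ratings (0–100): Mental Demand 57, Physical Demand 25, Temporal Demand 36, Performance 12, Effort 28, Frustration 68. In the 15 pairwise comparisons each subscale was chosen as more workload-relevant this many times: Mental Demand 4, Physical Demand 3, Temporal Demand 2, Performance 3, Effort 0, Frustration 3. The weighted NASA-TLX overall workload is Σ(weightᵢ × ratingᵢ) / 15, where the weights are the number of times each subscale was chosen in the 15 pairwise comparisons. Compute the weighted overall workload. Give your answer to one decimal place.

The tallies are the weights (they sum to 15).
Weighted sum = 4·57 + 3·25 + 2·36 + 3·12 + 0·28 + 3·68
            = 228 + 75 + 72 + 36 + 0 + 204 = 615.
Overall workload = 615 / 15 = 41.0000 ≈ 41.0.

41.0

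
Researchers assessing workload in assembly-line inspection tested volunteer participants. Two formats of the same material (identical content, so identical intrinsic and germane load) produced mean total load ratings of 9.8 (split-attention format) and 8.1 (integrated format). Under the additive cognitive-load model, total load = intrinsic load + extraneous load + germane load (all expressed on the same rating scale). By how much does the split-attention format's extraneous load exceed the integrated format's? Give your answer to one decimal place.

Intrinsic and germane load are equal across formats, so the difference in total load equals the difference in extraneous load.
Extraneous-load difference = 9.8 − 8.1 = 1.7.

1.7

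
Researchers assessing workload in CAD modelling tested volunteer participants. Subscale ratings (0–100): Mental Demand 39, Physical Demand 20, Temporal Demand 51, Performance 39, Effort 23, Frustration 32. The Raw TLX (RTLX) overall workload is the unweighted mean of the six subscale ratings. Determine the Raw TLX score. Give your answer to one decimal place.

Sum of ratings = 39 + 20 + 51 + 39 + 23 + 32 = 204.
RTLX = 204 / 6 = 34.0000 ≈ 34.0.

34.0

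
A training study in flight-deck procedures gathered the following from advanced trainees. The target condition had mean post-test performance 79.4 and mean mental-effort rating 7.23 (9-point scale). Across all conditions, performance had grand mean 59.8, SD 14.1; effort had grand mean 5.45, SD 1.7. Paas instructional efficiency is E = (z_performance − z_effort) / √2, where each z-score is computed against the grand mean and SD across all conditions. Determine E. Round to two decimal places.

0.24

z_performance = (79.4 − 59.8) / 14.1 = 19.6000 / 14.1 = 1.3901.
z_effort = (7.23 − 5.45) / 1.7 = 1.7800 / 1.7 = 1.0471.
z_P − z_E = 1.3901 − 1.0471 = 0.3430.
E = 0.3430 / √2 = 0.3430 / 1.41421 = 0.2425 ≈ 0.24.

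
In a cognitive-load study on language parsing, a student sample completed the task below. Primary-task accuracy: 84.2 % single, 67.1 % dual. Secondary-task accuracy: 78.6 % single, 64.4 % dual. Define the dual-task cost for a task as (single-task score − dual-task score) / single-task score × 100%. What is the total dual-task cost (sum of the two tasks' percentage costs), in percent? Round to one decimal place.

Primary cost = (84.2 − 67.1) / 84.2 × 100% = 20.3088%.
Secondary cost = (78.6 − 64.4) / 78.6 × 100% = 18.0662%.
Total = 20.3088% + 18.0662% = 38.3750% ≈ 38.4%.

38.4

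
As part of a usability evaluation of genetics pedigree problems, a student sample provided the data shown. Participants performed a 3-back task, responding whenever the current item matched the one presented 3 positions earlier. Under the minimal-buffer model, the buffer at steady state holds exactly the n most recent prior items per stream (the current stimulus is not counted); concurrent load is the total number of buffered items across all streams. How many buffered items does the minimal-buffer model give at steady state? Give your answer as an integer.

The buffer holds the 3 most recent prior items.
Steady-state concurrent load = 3 items.

3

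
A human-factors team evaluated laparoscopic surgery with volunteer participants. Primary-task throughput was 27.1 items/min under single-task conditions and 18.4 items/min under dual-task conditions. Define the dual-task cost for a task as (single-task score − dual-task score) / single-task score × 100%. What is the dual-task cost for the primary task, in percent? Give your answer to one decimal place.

Cost = (27.1 − 18.4) / 27.1 × 100%
     = 8.7000 / 27.1 × 100% = 32.1033%.
≈ 32.1%.

32.1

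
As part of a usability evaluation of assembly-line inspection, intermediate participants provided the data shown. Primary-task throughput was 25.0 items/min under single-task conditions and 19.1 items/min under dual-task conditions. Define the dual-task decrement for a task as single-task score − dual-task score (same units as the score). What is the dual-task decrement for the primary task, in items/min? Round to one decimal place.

Decrement = 25.0 − 19.1 = 5.9000 items/min ≈ 5.9 items/min.

5.9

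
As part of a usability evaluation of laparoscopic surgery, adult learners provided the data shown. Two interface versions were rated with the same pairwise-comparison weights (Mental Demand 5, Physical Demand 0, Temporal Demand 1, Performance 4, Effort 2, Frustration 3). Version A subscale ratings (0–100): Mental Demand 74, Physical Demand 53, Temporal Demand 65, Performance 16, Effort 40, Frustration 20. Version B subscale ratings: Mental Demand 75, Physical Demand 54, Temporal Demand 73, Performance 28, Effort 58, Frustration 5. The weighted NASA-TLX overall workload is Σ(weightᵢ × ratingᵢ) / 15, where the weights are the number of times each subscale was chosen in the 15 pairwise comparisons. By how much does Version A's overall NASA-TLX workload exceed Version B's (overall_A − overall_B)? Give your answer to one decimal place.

-3.5

Version A weighted sum = 5·74 + 0·53 + 1·65 + 4·16 + 2·40 + 3·20 = 370 + 0 + 65 + 64 + 80 + 60 = 639; overall_A = 639/15 = 42.6000.
Version B weighted sum = 5·75 + 0·54 + 1·73 + 4·28 + 2·58 + 3·5 = 375 + 0 + 73 + 112 + 116 + 15 = 691; overall_B = 691/15 = 46.0667.
Difference = 42.6000 − 46.0667 = -3.4667 ≈ -3.5.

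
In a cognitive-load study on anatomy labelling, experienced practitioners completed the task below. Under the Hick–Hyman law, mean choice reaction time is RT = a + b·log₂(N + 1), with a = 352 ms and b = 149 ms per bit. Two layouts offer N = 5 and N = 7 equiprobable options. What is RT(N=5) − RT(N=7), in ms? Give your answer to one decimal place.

RT(5) = 352 + 149·log₂(6) = 352 + 149·2.5850 = 737.1650 ms.
RT(7) = 352 + 149·log₂(8) = 352 + 149·3.0000 = 799.0000 ms.
Difference = 737.1650 − 799.0000 = -61.8350 ≈ -61.8 ms.

-61.8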